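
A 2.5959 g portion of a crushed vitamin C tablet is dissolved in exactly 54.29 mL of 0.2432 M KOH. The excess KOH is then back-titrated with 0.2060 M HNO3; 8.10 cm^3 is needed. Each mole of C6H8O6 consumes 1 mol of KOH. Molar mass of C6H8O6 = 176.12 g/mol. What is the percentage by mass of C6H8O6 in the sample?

Total n(KOH) added = 0.2432 x 0.05429 = 0.01320 mol.
n(HNO3) used = 0.2060 x 0.008100 = 0.001669 mol, which equals the excess n(KOH).
So n(KOH) consumed by the sample = 0.01320 - 0.001669 = 0.01153 mol.
n(C6H8O6) = 0.01153 / 1 = 0.01153 mol.
mass C6H8O6 = 0.01153 x 176.12 = 2.031 g, so %C6H8O6 = 2.031/2.5959 x 100 = 78.3%.

78.3%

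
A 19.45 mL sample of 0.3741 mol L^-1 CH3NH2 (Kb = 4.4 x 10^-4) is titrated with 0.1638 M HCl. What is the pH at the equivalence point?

5.79

n(CH3NH2) = 0.3741 x 0.01945 = 0.007276 mol; V(HCl) at equivalence = 0.007276/0.1638 = 0.04442 L.
At equivalence the base is fully converted to CH3NH3+; total volume = 0.06387 L, so [CH3NH3+] = 0.007276/0.06387 = 0.1139 M.
Ka(CH3NH3+) = Kw/Kb = 1.0e-14 / 4.4 x 10^-4 = 2.27e-11.
[H^+] = sqrt(Ka x [CH3NH3+]) = sqrt(2.27e-11 x 0.1139) = 1.61e-6 M.
pH = -log(1.61e-6) = 5.79.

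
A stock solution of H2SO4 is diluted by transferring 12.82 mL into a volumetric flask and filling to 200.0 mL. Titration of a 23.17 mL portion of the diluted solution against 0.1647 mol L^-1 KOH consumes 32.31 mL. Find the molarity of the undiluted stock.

n(KOH) = 0.1647 x 0.03231 = 0.005321 mol.
n(H2SO4) in the aliquot = 0.005321 x 1/2 = 0.002661 mol.
[diluted H2SO4] = 0.002661 / 0.02317 = 0.1148 M.
Dilution factor = 200.0/12.82 = 15.60, so [stock] = 0.1148 x 15.60 = 1.79 M.

1.79 M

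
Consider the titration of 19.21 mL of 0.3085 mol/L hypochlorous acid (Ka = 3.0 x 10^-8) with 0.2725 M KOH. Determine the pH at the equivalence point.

n(HClO) = 0.3085 x 0.01921 = 0.005926 mol; V(KOH) at equivalence = 0.005926/0.2725 = 0.02175 L.
At equivalence all the acid is converted to ClO-; total volume = 0.01921 + 0.02175 = 0.04096 L, so [ClO-] = 0.005926/0.04096 = 0.1447 M.
Kb = Kw/Ka = 1.0e-14 / 3.0 x 10^-8 = 3.33e-7.
[OH^-] = sqrt(Kb x [ClO-]) = sqrt(3.33e-7 x 0.1447) = 0.000220 M.
pOH = 3.66, so pH = 14.00 - 3.66 = 10.34.

10.34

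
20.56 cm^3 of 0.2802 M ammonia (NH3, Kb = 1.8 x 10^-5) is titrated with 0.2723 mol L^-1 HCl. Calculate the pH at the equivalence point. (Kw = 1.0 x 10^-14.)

5.06

n(NH3) = 0.2802 x 0.02056 = 0.005761 mol; V(HCl) at equivalence = 0.005761/0.2723 = 0.02116 L.
At equivalence the base is fully converted to NH4+; total volume = 0.04172 L, so [NH4+] = 0.005761/0.04172 = 0.1381 M.
Ka(NH4+) = Kw/Kb = 1.0e-14 / 1.8 x 10^-5 = 5.56e-10.
[H^+] = sqrt(Ka x [NH4+]) = sqrt(5.56e-10 x 0.1381) = 8.76e-6 M.
pH = -log(8.76e-6) = 5.06.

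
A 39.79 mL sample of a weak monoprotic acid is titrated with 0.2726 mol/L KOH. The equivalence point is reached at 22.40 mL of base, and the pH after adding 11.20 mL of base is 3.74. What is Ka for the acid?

1.8 x 10^-4

11.20 mL is half of the equivalence volume, so this is the half-equivalence point where [HA] = [A^-].
At half-equivalence pH = pKa, so pKa = 3.74.
Ka = 10^(-3.74) = 1.8 x 10^-4.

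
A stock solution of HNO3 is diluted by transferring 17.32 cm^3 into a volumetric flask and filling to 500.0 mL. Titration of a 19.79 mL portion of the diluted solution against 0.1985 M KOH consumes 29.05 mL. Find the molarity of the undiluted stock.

8.41 M

n(KOH) = 0.1985 x 0.02905 = 0.005766 mol.
n(HNO3) in the aliquot = 0.005766 mol.
[diluted HNO3] = 0.005766 / 0.01979 = 0.2914 M.
Dilution factor = 500.0/17.32 = 28.87, so [stock] = 0.2914 x 28.87 = 8.41 M.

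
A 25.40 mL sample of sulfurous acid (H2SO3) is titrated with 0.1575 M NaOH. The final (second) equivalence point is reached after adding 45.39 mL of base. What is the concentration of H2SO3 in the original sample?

n(NaOH) = 0.1575 x 0.04539 = 0.007149 mol.
At the final (second) equivalence point, 2 mol OH^- react per mol H2SO3, so n(H2SO3) = 0.007149 / 2 = 0.003574 mol.
[H2SO3] = 0.003574 / 0.02540 L = 0.141 M.

0.141 M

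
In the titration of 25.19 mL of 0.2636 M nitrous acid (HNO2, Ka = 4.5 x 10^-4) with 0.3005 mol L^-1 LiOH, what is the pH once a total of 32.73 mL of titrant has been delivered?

n(acid) = 0.2636 x 0.02519 = 0.006640 mol; n(LiOH) added = 0.3005 x 0.03273 = 0.009835 mol.
Base is in excess by 0.009835 - 0.006640 = 0.003195 mol in a total volume of 0.05792 L.
[OH^-] = 0.003195/0.05792 = 0.05517 M, so pOH = 1.26 and pH = 14.00 - 1.26 = 12.74.

12.74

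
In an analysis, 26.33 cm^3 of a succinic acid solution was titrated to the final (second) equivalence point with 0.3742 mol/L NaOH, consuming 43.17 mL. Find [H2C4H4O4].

0.307 M

n(NaOH) = 0.3742 x 0.04317 = 0.01615 mol.
At the final (second) equivalence point, 2 mol OH^- react per mol H2C4H4O4, so n(H2C4H4O4) = 0.01615 / 2 = 0.008077 mol.
[H2C4H4O4] = 0.008077 / 0.02633 L = 0.307 M.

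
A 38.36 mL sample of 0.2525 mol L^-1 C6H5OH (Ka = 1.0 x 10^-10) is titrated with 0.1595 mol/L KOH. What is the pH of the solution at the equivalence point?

11.50

n(C6H5OH) = 0.2525 x 0.03836 = 0.009686 mol; V(KOH) at equivalence = 0.009686/0.1595 = 0.06073 L.
At equivalence all the acid is converted to C6H5O-; total volume = 0.03836 + 0.06073 = 0.09909 L, so [C6H5O-] = 0.009686/0.09909 = 0.09775 M.
Kb = Kw/Ka = 1.0e-14 / 1.0 x 10^-10 = 0.000100.
[OH^-] = sqrt(Kb x [C6H5O-]) = sqrt(0.000100 x 0.09775) = 0.00313 M.
pOH = 2.50, so pH = 14.00 - 2.50 = 11.50.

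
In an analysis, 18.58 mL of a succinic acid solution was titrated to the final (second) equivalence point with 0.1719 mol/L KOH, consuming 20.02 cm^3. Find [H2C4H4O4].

0.0926 M

n(KOH) = 0.1719 x 0.02002 = 0.003441 mol.
At the final (second) equivalence point, 2 mol OH^- react per mol H2C4H4O4, so n(H2C4H4O4) = 0.003441 / 2 = 0.001721 mol.
[H2C4H4O4] = 0.001721 / 0.01858 L = 0.0926 M.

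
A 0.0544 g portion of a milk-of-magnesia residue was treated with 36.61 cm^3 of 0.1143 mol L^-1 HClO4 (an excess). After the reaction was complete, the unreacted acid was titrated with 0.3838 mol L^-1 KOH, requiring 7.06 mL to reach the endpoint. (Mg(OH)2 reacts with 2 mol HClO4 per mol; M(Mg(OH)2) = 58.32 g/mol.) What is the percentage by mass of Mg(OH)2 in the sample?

Total n(HClO4) added = 0.1143 x 0.03661 = 0.004185 mol.
n(KOH) used = 0.3838 x 0.007060 = 0.002710 mol, which equals the excess n(HClO4).
So n(HClO4) consumed by the sample = 0.004185 - 0.002710 = 0.001475 mol.
n(Mg(OH)2) = 0.001475 / 2 = 0.0007374 mol.
mass Mg(OH)2 = 0.0007374 x 58.32 = 0.04301 g, so %Mg(OH)2 = 0.04301/0.0544 x 100 = 79.1%.

79.1%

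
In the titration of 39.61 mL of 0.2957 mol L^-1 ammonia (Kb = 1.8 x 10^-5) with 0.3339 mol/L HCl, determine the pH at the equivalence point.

n(NH3) = 0.2957 x 0.03961 = 0.01171 mol; V(HCl) at equivalence = 0.01171/0.3339 = 0.03508 L.
At equivalence the base is fully converted to NH4+; total volume = 0.07469 L, so [NH4+] = 0.01171/0.07469 = 0.1568 M.
Ka(NH4+) = Kw/Kb = 1.0e-14 / 1.8 x 10^-5 = 5.56e-10.
[H^+] = sqrt(Ka x [NH4+]) = sqrt(5.56e-10 x 0.1568) = 9.33e-6 M.
pH = -log(9.33e-6) = 5.03.

5.03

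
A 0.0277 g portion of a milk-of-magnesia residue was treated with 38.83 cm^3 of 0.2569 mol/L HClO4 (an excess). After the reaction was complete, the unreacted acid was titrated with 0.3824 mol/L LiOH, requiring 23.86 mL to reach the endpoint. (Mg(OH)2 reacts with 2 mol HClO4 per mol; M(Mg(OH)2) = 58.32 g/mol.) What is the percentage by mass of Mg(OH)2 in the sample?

89.6%

Total n(HClO4) added = 0.2569 x 0.03883 = 0.009975 mol.
n(LiOH) used = 0.3824 x 0.02386 = 0.009124 mol, which equals the excess n(HClO4).
So n(HClO4) consumed by the sample = 0.009975 - 0.009124 = 0.0008514 mol.
n(Mg(OH)2) = 0.0008514 / 2 = 0.0004257 mol.
mass Mg(OH)2 = 0.0004257 x 58.32 = 0.02483 g, so %Mg(OH)2 = 0.02483/0.0277 x 100 = 89.6%.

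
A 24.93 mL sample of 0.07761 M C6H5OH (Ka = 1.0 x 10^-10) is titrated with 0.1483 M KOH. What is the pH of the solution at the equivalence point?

n(C6H5OH) = 0.07761 x 0.02493 = 0.001935 mol; V(KOH) at equivalence = 0.001935/0.1483 = 0.01305 L.
At equivalence all the acid is converted to C6H5O-; total volume = 0.02493 + 0.01305 = 0.03798 L, so [C6H5O-] = 0.001935/0.03798 = 0.05095 M.
Kb = Kw/Ka = 1.0e-14 / 1.0 x 10^-10 = 0.000100.
[OH^-] = sqrt(Kb x [C6H5O-]) = sqrt(0.000100 x 0.05095) = 0.00226 M.
pOH = 2.65, so pH = 14.00 - 2.65 = 11.35.

11.35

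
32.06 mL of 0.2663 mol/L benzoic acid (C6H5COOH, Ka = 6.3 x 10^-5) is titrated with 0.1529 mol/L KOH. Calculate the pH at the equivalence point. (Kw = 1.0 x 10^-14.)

n(C6H5COOH) = 0.2663 x 0.03206 = 0.008538 mol; V(KOH) at equivalence = 0.008538/0.1529 = 0.05584 L.
At equivalence all the acid is converted to C6H5COO-; total volume = 0.03206 + 0.05584 = 0.08790 L, so [C6H5COO-] = 0.008538/0.08790 = 0.09713 M.
Kb = Kw/Ka = 1.0e-14 / 6.3 x 10^-5 = 1.59e-10.
[OH^-] = sqrt(Kb x [C6H5COO-]) = sqrt(1.59e-10 x 0.09713) = 3.93e-6 M.
pOH = 5.41, so pH = 14.00 - 5.41 = 8.59.

8.59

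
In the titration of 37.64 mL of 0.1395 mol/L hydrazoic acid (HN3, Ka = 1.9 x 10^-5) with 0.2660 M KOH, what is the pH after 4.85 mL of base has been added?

Initial n(HN3) = 0.1395 x 0.03764 = 0.005251 mol.
n(KOH) added = 0.2660 x 0.004850 = 0.001290 mol, converting that many moles of HN3 to N3-.
Remaining n(HN3) = 0.003961 mol; n(N3-) = 0.001290 mol.
By Henderson-Hasselbalch, pH = pKa + log([A^-]/[HA]) = 4.72 + log(0.001290/0.003961) = 4.72 + (-0.49) = 4.23.

4.23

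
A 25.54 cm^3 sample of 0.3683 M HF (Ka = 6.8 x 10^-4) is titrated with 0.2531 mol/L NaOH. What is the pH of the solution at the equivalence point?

8.17

n(HF) = 0.3683 x 0.02554 = 0.009406 mol; V(NaOH) at equivalence = 0.009406/0.2531 = 0.03716 L.
At equivalence all the acid is converted to F-; total volume = 0.02554 + 0.03716 = 0.06270 L, so [F-] = 0.009406/0.06270 = 0.1500 M.
Kb = Kw/Ka = 1.0e-14 / 6.8 x 10^-4 = 1.47e-11.
[OH^-] = sqrt(Kb x [F-]) = sqrt(1.47e-11 x 0.1500) = 1.49e-6 M.
pOH = 5.83, so pH = 14.00 - 5.83 = 8.17.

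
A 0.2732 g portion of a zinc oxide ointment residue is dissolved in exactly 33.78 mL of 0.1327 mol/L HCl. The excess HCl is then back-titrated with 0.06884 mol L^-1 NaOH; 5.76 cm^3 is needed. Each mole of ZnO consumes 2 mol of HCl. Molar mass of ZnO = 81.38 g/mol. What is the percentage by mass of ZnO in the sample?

60.9%

Total n(HCl) added = 0.1327 x 0.03378 = 0.004483 mol.
n(NaOH) used = 0.06884 x 0.005760 = 0.0003965 mol, which equals the excess n(HCl).
So n(HCl) consumed by the sample = 0.004483 - 0.0003965 = 0.004086 mol.
n(ZnO) = 0.004086 / 2 = 0.002043 mol.
mass ZnO = 0.002043 x 81.38 = 0.1663 g, so %ZnO = 0.1663/0.2732 x 100 = 60.9%.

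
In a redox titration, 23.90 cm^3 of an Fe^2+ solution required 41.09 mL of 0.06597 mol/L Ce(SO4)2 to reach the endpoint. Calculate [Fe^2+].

0.113 M

n(Ce(SO4)2) = 0.06597 x 0.04109 = 0.002711 mol.
From the balanced equation, 1 mol Ce(SO4)2 reacts with 1 mol Fe^2+, so n(Fe^2+) = 0.002711 x 1/1 = 0.002711 mol.
[Fe^2+] = 0.002711 / 0.02390 L = 0.113 M.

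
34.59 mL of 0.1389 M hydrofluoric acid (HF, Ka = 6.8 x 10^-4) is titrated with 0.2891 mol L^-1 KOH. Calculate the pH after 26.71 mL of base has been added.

n(acid) = 0.1389 x 0.03459 = 0.004805 mol; n(KOH) added = 0.2891 x 0.02671 = 0.007722 mol.
Base is in excess by 0.007722 - 0.004805 = 0.002917 mol in a total volume of 0.06130 L.
[OH^-] = 0.002917/0.06130 = 0.04759 M, so pOH = 1.32 and pH = 14.00 - 1.32 = 12.68.

12.68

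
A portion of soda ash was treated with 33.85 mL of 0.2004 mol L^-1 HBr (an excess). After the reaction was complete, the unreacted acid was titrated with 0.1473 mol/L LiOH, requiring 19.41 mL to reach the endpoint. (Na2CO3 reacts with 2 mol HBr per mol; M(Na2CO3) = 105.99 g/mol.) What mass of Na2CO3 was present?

Total n(HBr) added = 0.2004 x 0.03385 = 0.006784 mol.
n(LiOH) used = 0.1473 x 0.01941 = 0.002859 mol, which equals the excess n(HBr).
So n(HBr) consumed by the sample = 0.006784 - 0.002859 = 0.003924 mol.
n(Na2CO3) = 0.003924 / 2 = 0.001962 mol.
mass = 0.001962 mol x 105.99 g/mol = 0.208 g.

0.208 g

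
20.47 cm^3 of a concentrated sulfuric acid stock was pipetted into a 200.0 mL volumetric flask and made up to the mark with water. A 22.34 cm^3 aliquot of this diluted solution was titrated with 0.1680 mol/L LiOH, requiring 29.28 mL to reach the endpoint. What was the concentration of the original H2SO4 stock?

n(LiOH) = 0.1680 x 0.02928 = 0.004919 mol.
n(H2SO4) in the aliquot = 0.004919 x 1/2 = 0.002460 mol.
[diluted H2SO4] = 0.002460 / 0.02234 = 0.1101 M.
Dilution factor = 200.0/20.47 = 9.770, so [stock] = 0.1101 x 9.770 = 1.08 M.

1.08 M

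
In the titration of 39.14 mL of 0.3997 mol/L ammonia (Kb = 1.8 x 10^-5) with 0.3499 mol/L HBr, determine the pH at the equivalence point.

4.99

n(NH3) = 0.3997 x 0.03914 = 0.01564 mol; V(HBr) at equivalence = 0.01564/0.3499 = 0.04471 L.
At equivalence the base is fully converted to NH4+; total volume = 0.08385 L, so [NH4+] = 0.01564/0.08385 = 0.1866 M.
Ka(NH4+) = Kw/Kb = 1.0e-14 / 1.8 x 10^-5 = 5.56e-10.
[H^+] = sqrt(Ka x [NH4+]) = sqrt(5.56e-10 x 0.1866) = 1.02e-5 M.
pH = -log(1.02e-5) = 4.99.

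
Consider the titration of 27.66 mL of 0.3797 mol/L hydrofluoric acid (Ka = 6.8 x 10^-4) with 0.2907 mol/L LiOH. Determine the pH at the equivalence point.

8.19

n(HF) = 0.3797 x 0.02766 = 0.01050 mol; V(LiOH) at equivalence = 0.01050/0.2907 = 0.03613 L.
At equivalence all the acid is converted to F-; total volume = 0.02766 + 0.03613 = 0.06379 L, so [F-] = 0.01050/0.06379 = 0.1646 M.
Kb = Kw/Ka = 1.0e-14 / 6.8 x 10^-4 = 1.47e-11.
[OH^-] = sqrt(Kb x [F-]) = sqrt(1.47e-11 x 0.1646) = 1.56e-6 M.
pOH = 5.81, so pH = 14.00 - 5.81 = 8.19.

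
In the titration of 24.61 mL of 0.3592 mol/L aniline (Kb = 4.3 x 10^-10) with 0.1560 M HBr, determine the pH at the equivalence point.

n(C6H5NH2) = 0.3592 x 0.02461 = 0.008840 mol; V(HBr) at equivalence = 0.008840/0.1560 = 0.05667 L.
At equivalence the base is fully converted to C6H5NH3+; total volume = 0.08128 L, so [C6H5NH3+] = 0.008840/0.08128 = 0.1088 M.
Ka(C6H5NH3+) = Kw/Kb = 1.0e-14 / 4.3 x 10^-10 = 2.33e-5.
[H^+] = sqrt(Ka x [C6H5NH3+]) = sqrt(2.33e-5 x 0.1088) = 0.00159 M.
pH = -log(0.00159) = 2.80.

2.80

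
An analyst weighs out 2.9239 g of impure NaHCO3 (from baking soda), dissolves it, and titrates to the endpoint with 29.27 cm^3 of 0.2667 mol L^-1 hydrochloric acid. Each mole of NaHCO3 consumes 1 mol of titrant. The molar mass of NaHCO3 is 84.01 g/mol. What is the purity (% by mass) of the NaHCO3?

n(HCl) = 0.2667 x 0.02927 = 0.007806 mol.
n(NaHCO3) = 0.007806 / 1 = 0.007806 mol.
mass of NaHCO3 = 0.007806 x 84.01 = 0.6558 g.
% purity = 0.6558 / 2.9239 x 100 = 22.4%.

22.4%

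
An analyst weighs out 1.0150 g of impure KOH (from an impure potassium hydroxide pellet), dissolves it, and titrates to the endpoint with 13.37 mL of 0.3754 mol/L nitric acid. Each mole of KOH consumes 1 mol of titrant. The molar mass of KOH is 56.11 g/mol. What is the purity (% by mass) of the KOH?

27.7%

n(HNO3) = 0.3754 x 0.01337 = 0.005019 mol.
n(KOH) = 0.005019 / 1 = 0.005019 mol.
mass of KOH = 0.005019 x 56.11 = 0.2816 g.
% purity = 0.2816 / 1.0150 x 100 = 27.7%.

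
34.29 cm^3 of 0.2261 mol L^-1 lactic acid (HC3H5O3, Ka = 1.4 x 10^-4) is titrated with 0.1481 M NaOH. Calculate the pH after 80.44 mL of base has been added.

n(acid) = 0.2261 x 0.03429 = 0.007753 mol; n(NaOH) added = 0.1481 x 0.08044 = 0.01191 mol.
Base is in excess by 0.01191 - 0.007753 = 0.004160 mol in a total volume of 0.1147 L.
[OH^-] = 0.004160/0.1147 = 0.03626 M, so pOH = 1.44 and pH = 14.00 - 1.44 = 12.56.

12.56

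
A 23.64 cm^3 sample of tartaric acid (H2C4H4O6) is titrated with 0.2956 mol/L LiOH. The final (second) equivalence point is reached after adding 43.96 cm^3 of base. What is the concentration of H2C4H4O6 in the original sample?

0.275 M

n(LiOH) = 0.2956 x 0.04396 = 0.01299 mol.
At the final (second) equivalence point, 2 mol OH^- react per mol H2C4H4O6, so n(H2C4H4O6) = 0.01299 / 2 = 0.006497 mol.
[H2C4H4O6] = 0.006497 / 0.02364 L = 0.275 M.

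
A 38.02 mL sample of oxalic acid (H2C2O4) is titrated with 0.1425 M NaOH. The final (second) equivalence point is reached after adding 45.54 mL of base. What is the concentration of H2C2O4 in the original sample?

0.0853 M

n(NaOH) = 0.1425 x 0.04554 = 0.006489 mol.
At the final (second) equivalence point, 2 mol OH^- react per mol H2C2O4, so n(H2C2O4) = 0.006489 / 2 = 0.003245 mol.
[H2C2O4] = 0.003245 / 0.03802 L = 0.0853 M.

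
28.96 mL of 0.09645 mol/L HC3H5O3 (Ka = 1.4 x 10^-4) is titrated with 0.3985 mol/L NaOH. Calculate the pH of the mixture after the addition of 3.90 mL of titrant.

Initial n(HC3H5O3) = 0.09645 x 0.02896 = 0.002793 mol.
n(NaOH) added = 0.3985 x 0.003900 = 0.001554 mol, converting that many moles of HC3H5O3 to C3H5O3-.
Remaining n(HC3H5O3) = 0.001239 mol; n(C3H5O3-) = 0.001554 mol.
By Henderson-Hasselbalch, pH = pKa + log([A^-]/[HA]) = 3.85 + log(0.001554/0.001239) = 3.85 + (+0.10) = 3.95.

3.95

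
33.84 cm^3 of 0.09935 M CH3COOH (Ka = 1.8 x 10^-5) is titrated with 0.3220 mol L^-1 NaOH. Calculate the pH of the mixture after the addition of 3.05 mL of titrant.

4.36

Initial n(CH3COOH) = 0.09935 x 0.03384 = 0.003362 mol.
n(NaOH) added = 0.3220 x 0.003050 = 0.0009821 mol, converting that many moles of CH3COOH to CH3COO-.
Remaining n(CH3COOH) = 0.002380 mol; n(CH3COO-) = 0.0009821 mol.
By Henderson-Hasselbalch, pH = pKa + log([A^-]/[HA]) = 4.74 + log(0.0009821/0.002380) = 4.74 + (-0.38) = 4.36.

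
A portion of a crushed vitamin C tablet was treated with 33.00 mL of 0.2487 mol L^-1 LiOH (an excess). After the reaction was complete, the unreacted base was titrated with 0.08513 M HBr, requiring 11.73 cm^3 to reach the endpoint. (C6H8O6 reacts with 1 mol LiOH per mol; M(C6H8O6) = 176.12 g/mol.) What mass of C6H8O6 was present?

1.27 g

Total n(LiOH) added = 0.2487 x 0.03300 = 0.008207 mol.
n(HBr) used = 0.08513 x 0.01173 = 0.0009986 mol, which equals the excess n(LiOH).
So n(LiOH) consumed by the sample = 0.008207 - 0.0009986 = 0.007209 mol.
n(C6H8O6) = 0.007209 / 1 = 0.007209 mol.
mass = 0.007209 mol x 176.12 g/mol = 1.27 g.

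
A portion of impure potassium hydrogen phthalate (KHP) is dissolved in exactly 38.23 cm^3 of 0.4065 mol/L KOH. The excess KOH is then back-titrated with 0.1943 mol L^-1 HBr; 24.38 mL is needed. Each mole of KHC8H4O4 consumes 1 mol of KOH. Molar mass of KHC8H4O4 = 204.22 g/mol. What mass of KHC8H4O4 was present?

2.21 g

Total n(KOH) added = 0.4065 x 0.03823 = 0.01554 mol.
n(HBr) used = 0.1943 x 0.02438 = 0.004737 mol, which equals the excess n(KOH).
So n(KOH) consumed by the sample = 0.01554 - 0.004737 = 0.01080 mol.
n(KHC8H4O4) = 0.01080 / 1 = 0.01080 mol.
mass = 0.01080 mol x 204.22 g/mol = 2.21 g.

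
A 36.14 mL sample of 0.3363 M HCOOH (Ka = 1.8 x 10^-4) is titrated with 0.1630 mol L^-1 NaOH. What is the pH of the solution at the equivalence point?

8.39

n(HCOOH) = 0.3363 x 0.03614 = 0.01215 mol; V(NaOH) at equivalence = 0.01215/0.1630 = 0.07456 L.
At equivalence all the acid is converted to HCOO-; total volume = 0.03614 + 0.07456 = 0.1107 L, so [HCOO-] = 0.01215/0.1107 = 0.1098 M.
Kb = Kw/Ka = 1.0e-14 / 1.8 x 10^-4 = 5.56e-11.
[OH^-] = sqrt(Kb x [HCOO-]) = sqrt(5.56e-11 x 0.1098) = 2.47e-6 M.
pOH = 5.61, so pH = 14.00 - 5.61 = 8.39.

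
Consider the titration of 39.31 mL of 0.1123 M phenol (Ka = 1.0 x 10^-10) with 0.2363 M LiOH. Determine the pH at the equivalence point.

11.44

n(C6H5OH) = 0.1123 x 0.03931 = 0.004415 mol; V(LiOH) at equivalence = 0.004415/0.2363 = 0.01868 L.
At equivalence all the acid is converted to C6H5O-; total volume = 0.03931 + 0.01868 = 0.05799 L, so [C6H5O-] = 0.004415/0.05799 = 0.07612 M.
Kb = Kw/Ka = 1.0e-14 / 1.0 x 10^-10 = 0.000100.
[OH^-] = sqrt(Kb x [C6H5O-]) = sqrt(0.000100 x 0.07612) = 0.00276 M.
pOH = 2.56, so pH = 14.00 - 2.56 = 11.44.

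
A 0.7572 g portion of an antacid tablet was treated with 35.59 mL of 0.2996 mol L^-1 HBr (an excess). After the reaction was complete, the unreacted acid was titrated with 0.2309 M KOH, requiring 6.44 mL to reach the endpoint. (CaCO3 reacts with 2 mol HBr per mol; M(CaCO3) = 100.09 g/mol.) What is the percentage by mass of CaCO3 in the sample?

60.6%

Total n(HBr) added = 0.2996 x 0.03559 = 0.01066 mol.
n(KOH) used = 0.2309 x 0.006440 = 0.001487 mol, which equals the excess n(HBr).
So n(HBr) consumed by the sample = 0.01066 - 0.001487 = 0.009176 mol.
n(CaCO3) = 0.009176 / 2 = 0.004588 mol.
mass CaCO3 = 0.004588 x 100.09 = 0.4592 g, so %CaCO3 = 0.4592/0.7572 x 100 = 60.6%.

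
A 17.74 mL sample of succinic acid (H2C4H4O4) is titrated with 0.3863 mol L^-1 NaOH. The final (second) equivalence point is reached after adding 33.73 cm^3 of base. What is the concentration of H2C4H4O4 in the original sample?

n(NaOH) = 0.3863 x 0.03373 = 0.01303 mol.
At the final (second) equivalence point, 2 mol OH^- react per mol H2C4H4O4, so n(H2C4H4O4) = 0.01303 / 2 = 0.006515 mol.
[H2C4H4O4] = 0.006515 / 0.01774 L = 0.367 M.

0.367 M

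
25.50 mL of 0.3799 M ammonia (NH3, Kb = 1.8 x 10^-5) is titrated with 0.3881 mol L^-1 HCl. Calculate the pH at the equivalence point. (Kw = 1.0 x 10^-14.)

n(NH3) = 0.3799 x 0.02550 = 0.009687 mol; V(HCl) at equivalence = 0.009687/0.3881 = 0.02496 L.
At equivalence the base is fully converted to NH4+; total volume = 0.05046 L, so [NH4+] = 0.009687/0.05046 = 0.1920 M.
Ka(NH4+) = Kw/Kb = 1.0e-14 / 1.8 x 10^-5 = 5.56e-10.
[H^+] = sqrt(Ka x [NH4+]) = sqrt(5.56e-10 x 0.1920) = 1.03e-5 M.
pH = -log(1.03e-5) = 4.99.

4.99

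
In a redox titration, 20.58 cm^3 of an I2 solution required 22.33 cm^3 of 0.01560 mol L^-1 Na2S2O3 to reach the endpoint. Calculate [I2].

n(Na2S2O3) = 0.01560 x 0.02233 = 0.0003483 mol.
From the balanced equation, 2 mol Na2S2O3 reacts with 1 mol I2, so n(I2) = 0.0003483 x 1/2 = 0.0001742 mol.
[I2] = 0.0001742 / 0.02058 L = 0.00846 M.

0.00846 M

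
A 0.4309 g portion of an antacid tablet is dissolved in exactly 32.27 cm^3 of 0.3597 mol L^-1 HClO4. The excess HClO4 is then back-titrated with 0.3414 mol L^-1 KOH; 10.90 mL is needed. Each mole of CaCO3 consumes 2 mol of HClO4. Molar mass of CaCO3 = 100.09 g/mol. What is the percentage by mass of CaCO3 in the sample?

Total n(HClO4) added = 0.3597 x 0.03227 = 0.01161 mol.
n(KOH) used = 0.3414 x 0.01090 = 0.003721 mol, which equals the excess n(HClO4).
So n(HClO4) consumed by the sample = 0.01161 - 0.003721 = 0.007886 mol.
n(CaCO3) = 0.007886 / 2 = 0.003943 mol.
mass CaCO3 = 0.003943 x 100.09 = 0.3947 g, so %CaCO3 = 0.3947/0.4309 x 100 = 91.6%.

91.6%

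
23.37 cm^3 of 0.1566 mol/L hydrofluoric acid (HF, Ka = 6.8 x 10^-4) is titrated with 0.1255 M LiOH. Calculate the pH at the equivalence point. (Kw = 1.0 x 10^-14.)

n(HF) = 0.1566 x 0.02337 = 0.003660 mol; V(LiOH) at equivalence = 0.003660/0.1255 = 0.02916 L.
At equivalence all the acid is converted to F-; total volume = 0.02337 + 0.02916 = 0.05253 L, so [F-] = 0.003660/0.05253 = 0.06967 M.
Kb = Kw/Ka = 1.0e-14 / 6.8 x 10^-4 = 1.47e-11.
[OH^-] = sqrt(Kb x [F-]) = sqrt(1.47e-11 x 0.06967) = 1.01e-6 M.
pOH = 5.99, so pH = 14.00 - 5.99 = 8.01.

8.01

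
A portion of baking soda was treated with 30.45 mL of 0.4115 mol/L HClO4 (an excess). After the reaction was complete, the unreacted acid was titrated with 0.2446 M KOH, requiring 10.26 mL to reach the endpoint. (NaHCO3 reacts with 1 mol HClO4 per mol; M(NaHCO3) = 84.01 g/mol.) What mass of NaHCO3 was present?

0.842 g

Total n(HClO4) added = 0.4115 x 0.03045 = 0.01253 mol.
n(KOH) used = 0.2446 x 0.01026 = 0.002510 mol, which equals the excess n(HClO4).
So n(HClO4) consumed by the sample = 0.01253 - 0.002510 = 0.01002 mol.
n(NaHCO3) = 0.01002 / 1 = 0.01002 mol.
mass = 0.01002 mol x 84.01 g/mol = 0.842 g.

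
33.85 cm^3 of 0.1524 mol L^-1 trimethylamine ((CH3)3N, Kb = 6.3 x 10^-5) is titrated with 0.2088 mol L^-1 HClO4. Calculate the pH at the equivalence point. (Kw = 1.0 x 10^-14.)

n((CH3)3N) = 0.1524 x 0.03385 = 0.005159 mol; V(HClO4) at equivalence = 0.005159/0.2088 = 0.02471 L.
At equivalence the base is fully converted to (CH3)3NH+; total volume = 0.05856 L, so [(CH3)3NH+] = 0.005159/0.05856 = 0.08810 M.
Ka((CH3)3NH+) = Kw/Kb = 1.0e-14 / 6.3 x 10^-5 = 1.59e-10.
[H^+] = sqrt(Ka x [(CH3)3NH+]) = sqrt(1.59e-10 x 0.08810) = 3.74e-6 M.
pH = -log(3.74e-6) = 5.43.

5.43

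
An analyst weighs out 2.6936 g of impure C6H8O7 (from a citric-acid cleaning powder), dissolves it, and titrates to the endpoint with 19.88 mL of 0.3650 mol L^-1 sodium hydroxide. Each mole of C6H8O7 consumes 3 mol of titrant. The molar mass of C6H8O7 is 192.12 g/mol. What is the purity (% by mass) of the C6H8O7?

n(NaOH) = 0.3650 x 0.01988 = 0.007256 mol.
n(C6H8O7) = 0.007256 / 3 = 0.002419 mol.
mass of C6H8O7 = 0.002419 x 192.12 = 0.4647 g.
% purity = 0.4647 / 2.6936 x 100 = 17.3%.

17.3%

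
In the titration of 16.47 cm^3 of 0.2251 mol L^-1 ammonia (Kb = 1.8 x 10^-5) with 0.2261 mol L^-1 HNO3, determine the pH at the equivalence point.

5.10

n(NH3) = 0.2251 x 0.01647 = 0.003707 mol; V(HNO3) at equivalence = 0.003707/0.2261 = 0.01640 L.
At equivalence the base is fully converted to NH4+; total volume = 0.03287 L, so [NH4+] = 0.003707/0.03287 = 0.1128 M.
Ka(NH4+) = Kw/Kb = 1.0e-14 / 1.8 x 10^-5 = 5.56e-10.
[H^+] = sqrt(Ka x [NH4+]) = sqrt(5.56e-10 x 0.1128) = 7.92e-6 M.
pH = -log(7.92e-6) = 5.10.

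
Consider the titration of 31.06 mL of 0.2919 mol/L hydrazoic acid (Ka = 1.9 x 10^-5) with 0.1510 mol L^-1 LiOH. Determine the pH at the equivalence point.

n(HN3) = 0.2919 x 0.03106 = 0.009066 mol; V(LiOH) at equivalence = 0.009066/0.1510 = 0.06004 L.
At equivalence all the acid is converted to N3-; total volume = 0.03106 + 0.06004 = 0.09110 L, so [N3-] = 0.009066/0.09110 = 0.09952 M.
Kb = Kw/Ka = 1.0e-14 / 1.9 x 10^-5 = 5.26e-10.
[OH^-] = sqrt(Kb x [N3-]) = sqrt(5.26e-10 x 0.09952) = 7.24e-6 M.
pOH = 5.14, so pH = 14.00 - 5.14 = 8.86.

8.86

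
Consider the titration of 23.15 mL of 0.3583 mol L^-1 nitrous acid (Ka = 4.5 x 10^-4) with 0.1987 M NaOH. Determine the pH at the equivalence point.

8.23

n(HNO2) = 0.3583 x 0.02315 = 0.008295 mol; V(NaOH) at equivalence = 0.008295/0.1987 = 0.04174 L.
At equivalence all the acid is converted to NO2-; total volume = 0.02315 + 0.04174 = 0.06489 L, so [NO2-] = 0.008295/0.06489 = 0.1278 M.
Kb = Kw/Ka = 1.0e-14 / 4.5 x 10^-4 = 2.22e-11.
[OH^-] = sqrt(Kb x [NO2-]) = sqrt(2.22e-11 x 0.1278) = 1.69e-6 M.
pOH = 5.77, so pH = 14.00 - 5.77 = 8.23.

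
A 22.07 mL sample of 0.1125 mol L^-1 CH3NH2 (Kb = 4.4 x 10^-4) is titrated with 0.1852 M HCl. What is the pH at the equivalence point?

n(CH3NH2) = 0.1125 x 0.02207 = 0.002483 mol; V(HCl) at equivalence = 0.002483/0.1852 = 0.01341 L.
At equivalence the base is fully converted to CH3NH3+; total volume = 0.03548 L, so [CH3NH3+] = 0.002483/0.03548 = 0.06999 M.
Ka(CH3NH3+) = Kw/Kb = 1.0e-14 / 4.4 x 10^-4 = 2.27e-11.
[H^+] = sqrt(Ka x [CH3NH3+]) = sqrt(2.27e-11 x 0.06999) = 1.26e-6 M.
pH = -log(1.26e-6) = 5.90.

5.90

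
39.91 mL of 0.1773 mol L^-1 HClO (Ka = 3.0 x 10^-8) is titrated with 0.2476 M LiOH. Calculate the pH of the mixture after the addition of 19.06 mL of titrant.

7.82

Initial n(HClO) = 0.1773 x 0.03991 = 0.007076 mol.
n(LiOH) added = 0.2476 x 0.01906 = 0.004719 mol, converting that many moles of HClO to ClO-.
Remaining n(HClO) = 0.002357 mol; n(ClO-) = 0.004719 mol.
By Henderson-Hasselbalch, pH = pKa + log([A^-]/[HA]) = 7.52 + log(0.004719/0.002357) = 7.52 + (+0.30) = 7.82.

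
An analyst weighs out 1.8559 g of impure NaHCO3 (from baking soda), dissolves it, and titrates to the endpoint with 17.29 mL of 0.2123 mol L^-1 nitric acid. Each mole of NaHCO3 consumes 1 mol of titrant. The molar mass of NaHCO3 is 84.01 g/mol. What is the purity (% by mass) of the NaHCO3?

n(HNO3) = 0.2123 x 0.01729 = 0.003671 mol.
n(NaHCO3) = 0.003671 / 1 = 0.003671 mol.
mass of NaHCO3 = 0.003671 x 84.01 = 0.3084 g.
% purity = 0.3084 / 1.8559 x 100 = 16.6%.

16.6%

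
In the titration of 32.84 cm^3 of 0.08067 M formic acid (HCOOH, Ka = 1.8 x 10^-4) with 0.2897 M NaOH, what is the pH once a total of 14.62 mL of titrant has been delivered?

12.52

n(acid) = 0.08067 x 0.03284 = 0.002649 mol; n(NaOH) added = 0.2897 x 0.01462 = 0.004235 mol.
Base is in excess by 0.004235 - 0.002649 = 0.001586 mol in a total volume of 0.04746 L.
[OH^-] = 0.001586/0.04746 = 0.03342 M, so pOH = 1.48 and pH = 14.00 - 1.48 = 12.52.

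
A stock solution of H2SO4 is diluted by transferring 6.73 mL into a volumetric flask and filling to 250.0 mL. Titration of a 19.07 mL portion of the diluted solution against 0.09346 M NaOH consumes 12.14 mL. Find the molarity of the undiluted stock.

1.11 M

n(NaOH) = 0.09346 x 0.01214 = 0.001135 mol.
n(H2SO4) in the aliquot = 0.001135 x 1/2 = 0.0005673 mol.
[diluted H2SO4] = 0.0005673 / 0.01907 = 0.02975 M.
Dilution factor = 250.0/6.730 = 37.15, so [stock] = 0.02975 x 37.15 = 1.11 M.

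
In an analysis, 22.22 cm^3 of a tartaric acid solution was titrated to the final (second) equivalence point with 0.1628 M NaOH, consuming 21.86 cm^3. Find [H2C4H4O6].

n(NaOH) = 0.1628 x 0.02186 = 0.003559 mol.
At the final (second) equivalence point, 2 mol OH^- react per mol H2C4H4O6, so n(H2C4H4O6) = 0.003559 / 2 = 0.001779 mol.
[H2C4H4O6] = 0.001779 / 0.02222 L = 0.0801 M.

0.0801 M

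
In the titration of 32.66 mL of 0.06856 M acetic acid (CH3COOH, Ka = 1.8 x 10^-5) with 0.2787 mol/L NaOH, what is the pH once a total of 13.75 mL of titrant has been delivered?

12.54

n(acid) = 0.06856 x 0.03266 = 0.002239 mol; n(NaOH) added = 0.2787 x 0.01375 = 0.003832 mol.
Base is in excess by 0.003832 - 0.002239 = 0.001593 mol in a total volume of 0.04641 L.
[OH^-] = 0.001593/0.04641 = 0.03432 M, so pOH = 1.46 and pH = 14.00 - 1.46 = 12.54.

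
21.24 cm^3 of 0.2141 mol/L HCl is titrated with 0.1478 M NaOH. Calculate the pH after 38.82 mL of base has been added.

12.30

n(acid) = 0.2141 x 0.02124 = 0.004547 mol; n(NaOH) added = 0.1478 x 0.03882 = 0.005738 mol.
Base is in excess by 0.005738 - 0.004547 = 0.001190 mol in a total volume of 0.06006 L.
[OH^-] = 0.001190/0.06006 = 0.01982 M, so pOH = 1.70 and pH = 14.00 - 1.70 = 12.30.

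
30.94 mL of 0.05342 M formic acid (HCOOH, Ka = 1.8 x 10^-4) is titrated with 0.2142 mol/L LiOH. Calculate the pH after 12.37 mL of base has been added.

n(acid) = 0.05342 x 0.03094 = 0.001653 mol; n(LiOH) added = 0.2142 x 0.01237 = 0.002650 mol.
Base is in excess by 0.002650 - 0.001653 = 0.0009968 mol in a total volume of 0.04331 L.
[OH^-] = 0.0009968/0.04331 = 0.02302 M, so pOH = 1.64 and pH = 14.00 - 1.64 = 12.36.

12.36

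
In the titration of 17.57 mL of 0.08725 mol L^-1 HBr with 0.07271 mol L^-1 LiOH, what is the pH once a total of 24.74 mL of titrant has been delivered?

11.80

n(acid) = 0.08725 x 0.01757 = 0.001533 mol; n(LiOH) added = 0.07271 x 0.02474 = 0.001799 mol.
Base is in excess by 0.001799 - 0.001533 = 0.0002659 mol in a total volume of 0.04231 L.
[OH^-] = 0.0002659/0.04231 = 0.006284 M, so pOH = 2.20 and pH = 14.00 - 2.20 = 11.80.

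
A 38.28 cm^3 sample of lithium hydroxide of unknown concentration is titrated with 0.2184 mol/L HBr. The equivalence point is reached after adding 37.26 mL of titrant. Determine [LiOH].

0.213 M

n(HBr) delivered = 0.2184 x 0.03726 = 0.008138 mol.
For a 1:1 reaction, n(LiOH) = 0.008138 mol.
[LiOH] = 0.008138 mol / 0.03828 L = 0.213 M.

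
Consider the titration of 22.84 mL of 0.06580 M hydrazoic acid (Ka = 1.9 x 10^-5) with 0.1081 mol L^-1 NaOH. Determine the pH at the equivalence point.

n(HN3) = 0.06580 x 0.02284 = 0.001503 mol; V(NaOH) at equivalence = 0.001503/0.1081 = 0.01390 L.
At equivalence all the acid is converted to N3-; total volume = 0.02284 + 0.01390 = 0.03674 L, so [N3-] = 0.001503/0.03674 = 0.04090 M.
Kb = Kw/Ka = 1.0e-14 / 1.9 x 10^-5 = 5.26e-10.
[OH^-] = sqrt(Kb x [N3-]) = sqrt(5.26e-10 x 0.04090) = 4.64e-6 M.
pOH = 5.33, so pH = 14.00 - 5.33 = 8.67.

8.67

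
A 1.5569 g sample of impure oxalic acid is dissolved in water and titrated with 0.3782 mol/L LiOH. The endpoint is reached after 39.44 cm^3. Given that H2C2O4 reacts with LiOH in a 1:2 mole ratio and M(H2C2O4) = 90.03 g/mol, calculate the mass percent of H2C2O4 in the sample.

n(LiOH) = 0.3782 x 0.03944 = 0.01492 mol.
n(H2C2O4) = 0.01492 / 2 = 0.007458 mol.
mass of H2C2O4 = 0.007458 x 90.03 = 0.6715 g.
% purity = 0.6715 / 1.5569 x 100 = 43.1%.

43.1%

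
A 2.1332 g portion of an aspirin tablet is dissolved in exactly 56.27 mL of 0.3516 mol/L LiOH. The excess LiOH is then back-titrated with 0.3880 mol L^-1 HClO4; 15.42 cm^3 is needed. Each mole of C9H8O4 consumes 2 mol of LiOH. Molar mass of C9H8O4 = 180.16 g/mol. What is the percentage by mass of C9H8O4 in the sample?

58.3%

Total n(LiOH) added = 0.3516 x 0.05627 = 0.01978 mol.
n(HClO4) used = 0.3880 x 0.01542 = 0.005983 mol, which equals the excess n(LiOH).
So n(LiOH) consumed by the sample = 0.01978 - 0.005983 = 0.01380 mol.
n(C9H8O4) = 0.01380 / 2 = 0.006901 mol.
mass C9H8O4 = 0.006901 x 180.16 = 1.243 g, so %C9H8O4 = 1.243/2.1332 x 100 = 58.3%.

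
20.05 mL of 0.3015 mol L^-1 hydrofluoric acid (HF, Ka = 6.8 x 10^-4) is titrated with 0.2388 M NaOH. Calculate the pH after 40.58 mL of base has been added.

n(acid) = 0.3015 x 0.02005 = 0.006045 mol; n(NaOH) added = 0.2388 x 0.04058 = 0.009691 mol.
Base is in excess by 0.009691 - 0.006045 = 0.003645 mol in a total volume of 0.06063 L.
[OH^-] = 0.003645/0.06063 = 0.06013 M, so pOH = 1.22 and pH = 14.00 - 1.22 = 12.78.

12.78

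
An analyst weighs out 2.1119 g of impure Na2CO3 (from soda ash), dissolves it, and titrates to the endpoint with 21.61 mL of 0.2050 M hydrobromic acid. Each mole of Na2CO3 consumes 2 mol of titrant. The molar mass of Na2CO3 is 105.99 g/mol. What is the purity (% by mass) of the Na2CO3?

11.1%

n(HBr) = 0.2050 x 0.02161 = 0.004430 mol.
n(Na2CO3) = 0.004430 / 2 = 0.002215 mol.
mass of Na2CO3 = 0.002215 x 105.99 = 0.2348 g.
% purity = 0.2348 / 2.1119 x 100 = 11.1%.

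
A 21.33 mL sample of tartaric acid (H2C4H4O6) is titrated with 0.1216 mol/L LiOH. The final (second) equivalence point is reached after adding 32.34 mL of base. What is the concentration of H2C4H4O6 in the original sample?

0.0922 M

n(LiOH) = 0.1216 x 0.03234 = 0.003933 mol.
At the final (second) equivalence point, 2 mol OH^- react per mol H2C4H4O6, so n(H2C4H4O6) = 0.003933 / 2 = 0.001966 mol.
[H2C4H4O6] = 0.001966 / 0.02133 L = 0.0922 M.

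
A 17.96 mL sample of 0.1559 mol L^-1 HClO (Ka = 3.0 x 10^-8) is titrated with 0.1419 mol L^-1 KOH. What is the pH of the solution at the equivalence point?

10.20

n(HClO) = 0.1559 x 0.01796 = 0.002800 mol; V(KOH) at equivalence = 0.002800/0.1419 = 0.01973 L.
At equivalence all the acid is converted to ClO-; total volume = 0.01796 + 0.01973 = 0.03769 L, so [ClO-] = 0.002800/0.03769 = 0.07429 M.
Kb = Kw/Ka = 1.0e-14 / 3.0 x 10^-8 = 3.33e-7.
[OH^-] = sqrt(Kb x [ClO-]) = sqrt(3.33e-7 x 0.07429) = 0.000157 M.
pOH = 3.80, so pH = 14.00 - 3.80 = 10.20.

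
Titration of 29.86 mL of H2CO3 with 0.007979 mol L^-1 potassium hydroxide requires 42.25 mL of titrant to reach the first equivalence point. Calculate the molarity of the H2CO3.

n(KOH) = 0.007979 x 0.04225 = 0.0003371 mol.
At the first equivalence point, 1 mol OH^- react per mol H2CO3, so n(H2CO3) = 0.0003371 / 1 = 0.0003371 mol.
[H2CO3] = 0.0003371 / 0.02986 L = 0.0113 M.

0.0113 M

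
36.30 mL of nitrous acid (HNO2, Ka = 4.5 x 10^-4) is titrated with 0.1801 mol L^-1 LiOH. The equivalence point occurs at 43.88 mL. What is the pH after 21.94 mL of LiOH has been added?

3.35

21.94 mL is exactly half the equivalence volume (43.88/2), i.e. the half-equivalence point.
There, n(HA) = n(A^-), so pH = pKa = -log(4.5 x 10^-4) = 3.35.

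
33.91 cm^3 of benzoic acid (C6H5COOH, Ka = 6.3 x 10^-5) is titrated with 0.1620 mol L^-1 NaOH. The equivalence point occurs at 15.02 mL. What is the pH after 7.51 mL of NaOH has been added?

7.51 mL is exactly half the equivalence volume (15.02/2), i.e. the half-equivalence point.
There, n(HA) = n(A^-), so pH = pKa = -log(6.3 x 10^-5) = 4.20.

4.20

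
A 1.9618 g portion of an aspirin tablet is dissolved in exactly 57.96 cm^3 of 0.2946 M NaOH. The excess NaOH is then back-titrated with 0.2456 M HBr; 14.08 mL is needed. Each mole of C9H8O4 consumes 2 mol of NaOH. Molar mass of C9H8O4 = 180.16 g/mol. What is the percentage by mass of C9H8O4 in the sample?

Total n(NaOH) added = 0.2946 x 0.05796 = 0.01708 mol.
n(HBr) used = 0.2456 x 0.01408 = 0.003458 mol, which equals the excess n(NaOH).
So n(NaOH) consumed by the sample = 0.01708 - 0.003458 = 0.01362 mol.
n(C9H8O4) = 0.01362 / 2 = 0.006808 mol.
mass C9H8O4 = 0.006808 x 180.16 = 1.227 g, so %C9H8O4 = 1.227/1.9618 x 100 = 62.5%.

62.5%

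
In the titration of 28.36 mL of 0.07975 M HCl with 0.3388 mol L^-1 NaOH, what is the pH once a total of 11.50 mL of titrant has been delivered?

n(acid) = 0.07975 x 0.02836 = 0.002262 mol; n(NaOH) added = 0.3388 x 0.01150 = 0.003896 mol.
Base is in excess by 0.003896 - 0.002262 = 0.001634 mol in a total volume of 0.03986 L.
[OH^-] = 0.001634/0.03986 = 0.04101 M, so pOH = 1.39 and pH = 14.00 - 1.39 = 12.61.

12.61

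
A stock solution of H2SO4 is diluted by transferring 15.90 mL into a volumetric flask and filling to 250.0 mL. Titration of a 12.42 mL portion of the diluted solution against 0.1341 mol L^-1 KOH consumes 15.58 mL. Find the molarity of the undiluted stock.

1.32 M

n(KOH) = 0.1341 x 0.01558 = 0.002089 mol.
n(H2SO4) in the aliquot = 0.002089 x 1/2 = 0.001045 mol.
[diluted H2SO4] = 0.001045 / 0.01242 = 0.08411 M.
Dilution factor = 250.0/15.90 = 15.72, so [stock] = 0.08411 x 15.72 = 1.32 M.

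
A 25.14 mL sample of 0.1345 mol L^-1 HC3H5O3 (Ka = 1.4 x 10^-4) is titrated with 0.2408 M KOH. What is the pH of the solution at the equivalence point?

8.39

n(HC3H5O3) = 0.1345 x 0.02514 = 0.003381 mol; V(KOH) at equivalence = 0.003381/0.2408 = 0.01404 L.
At equivalence all the acid is converted to C3H5O3-; total volume = 0.02514 + 0.01404 = 0.03918 L, so [C3H5O3-] = 0.003381/0.03918 = 0.08630 M.
Kb = Kw/Ka = 1.0e-14 / 1.4 x 10^-4 = 7.14e-11.
[OH^-] = sqrt(Kb x [C3H5O3-]) = sqrt(7.14e-11 x 0.08630) = 2.48e-6 M.
pOH = 5.61, so pH = 14.00 - 5.61 = 8.39.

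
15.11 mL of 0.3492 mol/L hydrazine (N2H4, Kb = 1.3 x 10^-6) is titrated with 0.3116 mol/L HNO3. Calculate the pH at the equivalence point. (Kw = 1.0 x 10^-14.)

4.45

n(N2H4) = 0.3492 x 0.01511 = 0.005276 mol; V(HNO3) at equivalence = 0.005276/0.3116 = 0.01693 L.
At equivalence the base is fully converted to N2H5+; total volume = 0.03204 L, so [N2H5+] = 0.005276/0.03204 = 0.1647 M.
Ka(N2H5+) = Kw/Kb = 1.0e-14 / 1.3 x 10^-6 = 7.69e-9.
[H^+] = sqrt(Ka x [N2H5+]) = sqrt(7.69e-9 x 0.1647) = 3.56e-5 M.
pH = -log(3.56e-5) = 4.45.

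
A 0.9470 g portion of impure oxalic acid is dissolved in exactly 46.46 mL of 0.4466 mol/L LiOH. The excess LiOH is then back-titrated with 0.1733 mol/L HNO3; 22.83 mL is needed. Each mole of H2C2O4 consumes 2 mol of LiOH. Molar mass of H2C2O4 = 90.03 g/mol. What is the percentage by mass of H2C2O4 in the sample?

79.8%

Total n(LiOH) added = 0.4466 x 0.04646 = 0.02075 mol.
n(HNO3) used = 0.1733 x 0.02283 = 0.003956 mol, which equals the excess n(LiOH).
So n(LiOH) consumed by the sample = 0.02075 - 0.003956 = 0.01679 mol.
n(H2C2O4) = 0.01679 / 2 = 0.008396 mol.
mass H2C2O4 = 0.008396 x 90.03 = 0.7559 g, so %H2C2O4 = 0.7559/0.9470 x 100 = 79.8%.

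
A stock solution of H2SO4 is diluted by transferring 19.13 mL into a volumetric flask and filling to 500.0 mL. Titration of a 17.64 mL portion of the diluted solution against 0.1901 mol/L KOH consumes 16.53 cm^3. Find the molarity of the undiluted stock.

2.33 M

n(KOH) = 0.1901 x 0.01653 = 0.003142 mol.
n(H2SO4) in the aliquot = 0.003142 x 1/2 = 0.001571 mol.
[diluted H2SO4] = 0.001571 / 0.01764 = 0.08907 M.
Dilution factor = 500.0/19.13 = 26.14, so [stock] = 0.08907 x 26.14 = 2.33 M.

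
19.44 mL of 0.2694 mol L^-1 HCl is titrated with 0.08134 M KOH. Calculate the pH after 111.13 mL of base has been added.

n(acid) = 0.2694 x 0.01944 = 0.005237 mol; n(KOH) added = 0.08134 x 0.1111 = 0.009039 mol.
Base is in excess by 0.009039 - 0.005237 = 0.003802 mol in a total volume of 0.1306 L.
[OH^-] = 0.003802/0.1306 = 0.02912 M, so pOH = 1.54 and pH = 14.00 - 1.54 = 12.46.

12.46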